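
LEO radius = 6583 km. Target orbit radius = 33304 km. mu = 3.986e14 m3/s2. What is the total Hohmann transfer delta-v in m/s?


V1 = sqrt(mu/r1) = 7781.38 m/s
dV1 = V1*(sqrt(2*r2/(r1+r2)) - 1) = 2274.13 m/s
V2 = sqrt(mu/r2) = 3459.56 m/s
dV2 = V2*(1 - sqrt(2*r1/(r1+r2))) = 1471.94 m/s
Total dV = 3746 m/s

3746 m/s


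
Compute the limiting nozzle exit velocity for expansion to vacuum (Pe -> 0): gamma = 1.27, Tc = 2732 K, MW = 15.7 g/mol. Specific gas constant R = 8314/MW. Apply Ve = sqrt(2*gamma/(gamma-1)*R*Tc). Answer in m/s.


R = 8314 / 15.7 = 529.55 J/(kg.K)
Ve = sqrt(2 * 1.27 / (1.27 - 1) * 529.55 * 2732) = 3689 m/s

3689 m/s


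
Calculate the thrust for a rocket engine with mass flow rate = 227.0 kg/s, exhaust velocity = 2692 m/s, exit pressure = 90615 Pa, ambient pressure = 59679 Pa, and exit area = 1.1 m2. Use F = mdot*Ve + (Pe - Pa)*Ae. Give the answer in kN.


F = 227.0 * 2692 + (90615 - 59679) * 1.1 = 645114.0 N = 645.1 kN

645.1 kN


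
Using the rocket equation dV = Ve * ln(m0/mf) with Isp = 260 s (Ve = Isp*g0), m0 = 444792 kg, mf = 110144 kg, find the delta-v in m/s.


Ve = 260 * 9.81 = 2550.6 m/s
dV = 2550.6 * ln(444792/110144) = 3560 m/s

3560 m/s


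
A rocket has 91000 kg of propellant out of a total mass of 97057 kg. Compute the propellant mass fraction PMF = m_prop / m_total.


PMF = 91000 / 97057 = 0.938

0.938


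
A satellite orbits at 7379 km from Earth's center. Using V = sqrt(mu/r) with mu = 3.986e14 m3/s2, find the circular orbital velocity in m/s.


V = sqrt(3.986e14 / 7379000) = 7350 m/s

7350 m/s


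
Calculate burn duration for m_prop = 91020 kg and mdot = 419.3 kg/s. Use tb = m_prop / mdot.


tb = 91020 / 419.3 = 217.1 s

217.1 s


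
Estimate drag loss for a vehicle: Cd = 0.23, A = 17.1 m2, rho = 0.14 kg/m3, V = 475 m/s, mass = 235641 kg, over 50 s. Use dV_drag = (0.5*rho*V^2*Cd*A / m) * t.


D = 0.5 * 0.14 * 475^2 * 0.23 * 17.1 = 62116.82 N
a = 62116.82 / 235641 = 0.2636 m/s2
dV = 0.2636 * 50 = 13.2 m/s

13.2 m/s


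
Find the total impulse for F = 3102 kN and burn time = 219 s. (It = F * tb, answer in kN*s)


It = 3102 * 219 = 679338 kN*s

679338 kN*s


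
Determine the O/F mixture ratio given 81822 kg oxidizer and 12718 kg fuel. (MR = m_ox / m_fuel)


MR = 81822 / 12718 = 6.43

6.43


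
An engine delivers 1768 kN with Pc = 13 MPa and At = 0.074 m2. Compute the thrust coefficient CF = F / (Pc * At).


CF = 1768000 / (13e6 * 0.074) = 1.84

1.84


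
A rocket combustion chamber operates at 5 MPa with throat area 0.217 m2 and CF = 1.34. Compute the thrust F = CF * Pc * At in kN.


F = 1.34 * 5e6 * 0.217 = 1.4539e+06 N = 1453.9 kN

1453.9 kN


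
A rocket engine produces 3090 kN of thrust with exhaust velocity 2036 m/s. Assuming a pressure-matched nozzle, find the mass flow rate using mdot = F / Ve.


mdot = F / Ve = 3090000 / 2036 = 1517.7 kg/s

1517.7 kg/s


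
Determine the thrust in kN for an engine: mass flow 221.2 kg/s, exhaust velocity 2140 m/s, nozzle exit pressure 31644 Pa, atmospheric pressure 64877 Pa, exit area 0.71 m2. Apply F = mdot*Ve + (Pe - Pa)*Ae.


F = 221.2 * 2140 + (31644 - 64877) * 0.71 = 449773.0 N = 449.8 kN

449.8 kN


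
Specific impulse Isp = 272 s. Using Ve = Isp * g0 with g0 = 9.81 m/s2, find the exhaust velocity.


Ve = Isp * g0 = 272 * 9.81 = 2668.3 m/s

2668.3 m/s


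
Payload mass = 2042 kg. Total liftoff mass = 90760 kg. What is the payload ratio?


PR = 2042 / 90760 = 0.0225

0.0225


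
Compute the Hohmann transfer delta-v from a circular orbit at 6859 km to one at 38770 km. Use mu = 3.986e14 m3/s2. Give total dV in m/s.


V1 = sqrt(mu/r1) = 7623.22 m/s
dV1 = V1*(sqrt(2*r2/(r1+r2)) - 1) = 2314.36 m/s
V2 = sqrt(mu/r2) = 3206.42 m/s
dV2 = V2*(1 - sqrt(2*r1/(r1+r2))) = 1448.31 m/s
Total dV = 3763 m/s

3763 m/s


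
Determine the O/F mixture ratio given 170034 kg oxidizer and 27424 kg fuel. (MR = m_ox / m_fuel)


MR = 170034 / 27424 = 6.2

6.2


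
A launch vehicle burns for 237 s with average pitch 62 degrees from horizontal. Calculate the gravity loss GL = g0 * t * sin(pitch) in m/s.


GL = 9.81 * 237 * sin(62 deg) = 2053 m/s

2053 m/s


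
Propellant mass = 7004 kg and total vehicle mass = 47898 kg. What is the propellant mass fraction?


PMF = 7004 / 47898 = 0.146

0.146


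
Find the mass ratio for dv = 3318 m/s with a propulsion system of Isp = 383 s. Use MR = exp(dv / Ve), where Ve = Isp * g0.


Ve = 383 * 9.81 = 3757.23 m/s
MR = exp(3318 / 3757.23) = 2.418

2.418


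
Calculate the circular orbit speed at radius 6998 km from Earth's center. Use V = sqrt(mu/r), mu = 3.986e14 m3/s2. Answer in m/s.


V = sqrt(3.986e14 / 6998000) = 7547 m/s

7547 m/s


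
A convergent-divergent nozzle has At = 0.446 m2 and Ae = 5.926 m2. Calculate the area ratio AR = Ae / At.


AR = 5.926 / 0.446 = 13.3

13.3


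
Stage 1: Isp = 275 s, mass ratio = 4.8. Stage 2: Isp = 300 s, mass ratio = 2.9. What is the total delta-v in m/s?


dV1 = 275 * 9.81 * ln(4.8) = 4231.7 m/s
dV2 = 300 * 9.81 * ln(2.9) = 3133.4 m/s
Total dV = 4231.7 + 3133.4 = 7365.1 m/s ~ 7365 m/s

7365 m/s


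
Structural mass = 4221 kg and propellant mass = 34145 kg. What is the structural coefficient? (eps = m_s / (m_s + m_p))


eps = 4221 / (4221 + 34145) = 0.11

0.11


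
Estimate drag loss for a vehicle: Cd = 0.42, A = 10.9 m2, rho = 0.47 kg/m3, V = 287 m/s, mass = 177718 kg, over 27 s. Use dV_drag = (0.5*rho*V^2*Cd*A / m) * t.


D = 0.5 * 0.47 * 287^2 * 0.42 * 10.9 = 88615.04 N
a = 88615.04 / 177718 = 0.4986 m/s2
dV = 0.4986 * 27 = 13.5 m/s

13.5 m/s


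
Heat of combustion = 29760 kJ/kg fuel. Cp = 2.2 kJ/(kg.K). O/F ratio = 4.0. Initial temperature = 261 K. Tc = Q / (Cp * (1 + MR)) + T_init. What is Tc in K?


Tc = 29760 / (2.2 * (1 + 4.0)) + 261 = 2966 K

2966 K


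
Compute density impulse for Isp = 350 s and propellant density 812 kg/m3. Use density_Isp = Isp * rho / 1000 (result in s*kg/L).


rho*Isp = 350 * 812 / 1000 = 284 s*kg/L

284 s*kg/L


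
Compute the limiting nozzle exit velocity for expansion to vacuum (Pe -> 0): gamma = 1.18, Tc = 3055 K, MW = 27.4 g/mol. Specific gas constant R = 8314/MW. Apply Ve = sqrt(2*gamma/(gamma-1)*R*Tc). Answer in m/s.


R = 8314 / 27.4 = 303.43 J/(kg.K)
Ve = sqrt(2 * 1.18 / (1.18 - 1) * 303.43 * 3055) = 3486 m/s

3486 m/s


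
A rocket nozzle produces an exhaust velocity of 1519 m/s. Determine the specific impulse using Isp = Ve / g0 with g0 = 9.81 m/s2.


Isp = Ve / g0 = 1519 / 9.81 = 154.8 s

154.8 s


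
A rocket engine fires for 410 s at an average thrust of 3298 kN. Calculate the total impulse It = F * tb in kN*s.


It = 3298 * 410 = 1352180 kN*s

1352180 kN*s


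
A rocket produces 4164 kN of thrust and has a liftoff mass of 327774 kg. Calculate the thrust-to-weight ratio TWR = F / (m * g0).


TWR = 4164000 / (327774 * 9.81) = 1.29

1.29


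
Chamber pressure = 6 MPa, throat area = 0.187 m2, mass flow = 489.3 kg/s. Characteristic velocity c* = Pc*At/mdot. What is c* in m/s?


c* = 6e6 * 0.187 / 489.3 = 2293 m/s

2293 m/s


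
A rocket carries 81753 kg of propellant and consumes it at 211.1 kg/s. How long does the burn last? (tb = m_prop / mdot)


tb = 81753 / 211.1 = 387.3 s

387.3 s


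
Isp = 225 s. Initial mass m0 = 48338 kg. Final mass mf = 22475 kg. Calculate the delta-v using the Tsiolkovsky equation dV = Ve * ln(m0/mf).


Ve = 225 * 9.81 = 2207.25 m/s
dV = 2207.25 * ln(48338/22475) = 1690 m/s

1690 m/s


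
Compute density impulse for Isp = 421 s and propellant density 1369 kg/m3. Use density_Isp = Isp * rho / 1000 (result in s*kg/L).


rho*Isp = 421 * 1369 / 1000 = 576 s*kg/L

576 s*kg/L


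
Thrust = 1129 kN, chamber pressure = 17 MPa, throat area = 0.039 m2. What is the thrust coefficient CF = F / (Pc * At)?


CF = 1129000 / (17e6 * 0.039) = 1.7

1.7


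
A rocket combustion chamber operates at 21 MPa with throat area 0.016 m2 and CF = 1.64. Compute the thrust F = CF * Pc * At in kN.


F = 1.64 * 21e6 * 0.016 = 551040.0 N = 551.0 kN

551.0 kN


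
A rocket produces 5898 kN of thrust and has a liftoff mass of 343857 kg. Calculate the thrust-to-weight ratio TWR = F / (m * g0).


TWR = 5898000 / (343857 * 9.81) = 1.75

1.75


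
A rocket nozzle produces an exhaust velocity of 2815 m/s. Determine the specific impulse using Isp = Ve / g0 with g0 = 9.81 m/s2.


Isp = Ve / g0 = 2815 / 9.81 = 287.0 s

287.0 s


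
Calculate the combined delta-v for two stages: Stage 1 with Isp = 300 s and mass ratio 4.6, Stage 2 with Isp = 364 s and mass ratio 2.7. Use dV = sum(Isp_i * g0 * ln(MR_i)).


dV1 = 300 * 9.81 * ln(4.6) = 4491.2 m/s
dV2 = 364 * 9.81 * ln(2.7) = 3546.7 m/s
Total dV = 4491.2 + 3546.7 = 8037.9 m/s ~ 8038 m/s

8038 m/s


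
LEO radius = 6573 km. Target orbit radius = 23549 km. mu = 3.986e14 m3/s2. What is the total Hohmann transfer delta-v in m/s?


V1 = sqrt(mu/r1) = 7787.3 m/s
dV1 = V1*(sqrt(2*r2/(r1+r2)) - 1) = 1950.17 m/s
V2 = sqrt(mu/r2) = 4114.17 m/s
dV2 = V2*(1 - sqrt(2*r1/(r1+r2))) = 1396.25 m/s
Total dV = 3346 m/s

3346 m/s


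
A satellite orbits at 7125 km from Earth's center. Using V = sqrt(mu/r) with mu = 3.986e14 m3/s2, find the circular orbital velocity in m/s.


V = sqrt(3.986e14 / 7125000) = 7480 m/s

7480 m/s


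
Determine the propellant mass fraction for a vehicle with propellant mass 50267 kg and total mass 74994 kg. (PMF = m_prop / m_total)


PMF = 50267 / 74994 = 0.67

0.67


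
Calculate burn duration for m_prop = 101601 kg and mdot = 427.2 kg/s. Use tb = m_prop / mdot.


tb = 101601 / 427.2 = 237.8 s

237.8 s


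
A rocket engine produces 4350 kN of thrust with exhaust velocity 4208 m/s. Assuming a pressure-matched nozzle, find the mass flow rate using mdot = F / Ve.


mdot = F / Ve = 4350000 / 4208 = 1033.7 kg/s

1033.7 kg/s


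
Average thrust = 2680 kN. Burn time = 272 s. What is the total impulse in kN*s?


It = 2680 * 272 = 728960 kN*s

728960 kN*s


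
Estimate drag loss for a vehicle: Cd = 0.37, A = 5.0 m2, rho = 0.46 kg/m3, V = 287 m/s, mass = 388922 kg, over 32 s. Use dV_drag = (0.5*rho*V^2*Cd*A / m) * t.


D = 0.5 * 0.46 * 287^2 * 0.37 * 5.0 = 35048.01 N
a = 35048.01 / 388922 = 0.0901 m/s2
dV = 0.0901 * 32 = 2.9 m/s

2.9 m/s


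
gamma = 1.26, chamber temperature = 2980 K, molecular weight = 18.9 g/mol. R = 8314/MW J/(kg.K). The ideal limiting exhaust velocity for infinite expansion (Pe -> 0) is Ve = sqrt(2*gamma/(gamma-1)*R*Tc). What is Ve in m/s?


R = 8314 / 18.9 = 439.89 J/(kg.K)
Ve = sqrt(2 * 1.26 / (1.26 - 1) * 439.89 * 2980) = 3564 m/s

3564 m/s


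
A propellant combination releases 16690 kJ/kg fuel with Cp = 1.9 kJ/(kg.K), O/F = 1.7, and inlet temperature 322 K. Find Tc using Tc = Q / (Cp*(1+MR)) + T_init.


Tc = 16690 / (1.9 * (1 + 1.7)) + 322 = 3575 K

3575 K


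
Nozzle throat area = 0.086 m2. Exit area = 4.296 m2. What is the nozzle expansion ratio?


AR = 4.296 / 0.086 = 50.0

50.0


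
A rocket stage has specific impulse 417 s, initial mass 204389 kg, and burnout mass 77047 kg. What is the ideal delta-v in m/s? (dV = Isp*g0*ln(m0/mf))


Ve = 417 * 9.81 = 4090.77 m/s
dV = 4090.77 * ln(204389/77047) = 3991 m/s

3991 m/s


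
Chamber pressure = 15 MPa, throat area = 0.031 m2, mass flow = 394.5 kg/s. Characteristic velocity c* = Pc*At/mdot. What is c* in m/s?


c* = 15e6 * 0.031 / 394.5 = 1179 m/s

1179 m/s


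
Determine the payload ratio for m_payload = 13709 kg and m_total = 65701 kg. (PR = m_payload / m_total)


PR = 13709 / 65701 = 0.2087

0.2087


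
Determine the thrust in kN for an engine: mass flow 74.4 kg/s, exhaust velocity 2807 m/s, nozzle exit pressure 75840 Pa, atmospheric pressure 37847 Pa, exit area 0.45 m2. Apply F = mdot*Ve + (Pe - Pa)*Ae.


F = 74.4 * 2807 + (75840 - 37847) * 0.45 = 225938.0 N = 225.9 kN

225.9 kN


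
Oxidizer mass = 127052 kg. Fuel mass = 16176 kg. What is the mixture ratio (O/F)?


MR = 127052 / 16176 = 7.85

7.85


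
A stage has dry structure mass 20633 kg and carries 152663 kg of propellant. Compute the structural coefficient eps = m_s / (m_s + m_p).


eps = 20633 / (20633 + 152663) = 0.1191

0.1191


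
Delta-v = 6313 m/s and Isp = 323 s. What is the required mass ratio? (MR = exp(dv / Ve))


Ve = 323 * 9.81 = 3168.63 m/s
MR = exp(6313 / 3168.63) = 7.333

7.333


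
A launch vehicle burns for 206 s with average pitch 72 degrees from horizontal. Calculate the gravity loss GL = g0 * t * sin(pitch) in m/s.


GL = 9.81 * 206 * sin(72 deg) = 1922 m/s

1922 m/s


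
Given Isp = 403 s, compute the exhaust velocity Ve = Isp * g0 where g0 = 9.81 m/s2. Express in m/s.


Ve = Isp * g0 = 403 * 9.81 = 3953.4 m/s

3953.4 m/s


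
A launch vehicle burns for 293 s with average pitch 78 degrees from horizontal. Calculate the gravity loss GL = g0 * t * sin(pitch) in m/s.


GL = 9.81 * 293 * sin(78 deg) = 2812 m/s

2812 m/s


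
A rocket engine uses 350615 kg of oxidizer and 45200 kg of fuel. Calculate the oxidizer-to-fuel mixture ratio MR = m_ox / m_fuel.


MR = 350615 / 45200 = 7.76

7.76


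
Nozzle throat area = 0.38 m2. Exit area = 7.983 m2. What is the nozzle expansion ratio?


AR = 7.983 / 0.38 = 21.0

21.0


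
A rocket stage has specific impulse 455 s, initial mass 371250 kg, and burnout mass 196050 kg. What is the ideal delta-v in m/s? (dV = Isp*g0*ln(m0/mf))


Ve = 455 * 9.81 = 4463.55 m/s
dV = 4463.55 * ln(371250/196050) = 2850 m/s

2850 m/s


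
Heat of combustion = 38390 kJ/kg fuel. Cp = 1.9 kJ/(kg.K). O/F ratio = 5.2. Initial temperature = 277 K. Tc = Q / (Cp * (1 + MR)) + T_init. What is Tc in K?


Tc = 38390 / (1.9 * (1 + 5.2)) + 277 = 3536 K

3536 K


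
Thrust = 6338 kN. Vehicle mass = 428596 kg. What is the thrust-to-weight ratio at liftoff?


TWR = 6338000 / (428596 * 9.81) = 1.51

1.51


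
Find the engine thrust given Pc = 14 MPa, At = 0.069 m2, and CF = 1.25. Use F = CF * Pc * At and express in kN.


F = 1.25 * 14e6 * 0.069 = 1.2075e+06 N = 1207.5 kN

1207.5 kN


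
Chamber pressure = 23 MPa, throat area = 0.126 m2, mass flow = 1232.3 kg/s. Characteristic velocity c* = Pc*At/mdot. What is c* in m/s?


c* = 23e6 * 0.126 / 1232.3 = 2352 m/s

2352 m/s


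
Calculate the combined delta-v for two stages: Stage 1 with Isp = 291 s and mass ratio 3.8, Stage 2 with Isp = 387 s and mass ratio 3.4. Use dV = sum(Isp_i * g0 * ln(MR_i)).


dV1 = 291 * 9.81 * ln(3.8) = 3811.0 m/s
dV2 = 387 * 9.81 * ln(3.4) = 4646.0 m/s
Total dV = 3811.0 + 4646.0 = 8457.0 m/s ~ 8457 m/s

8457 m/s


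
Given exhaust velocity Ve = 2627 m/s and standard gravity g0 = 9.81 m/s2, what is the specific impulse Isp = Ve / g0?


Isp = Ve / g0 = 2627 / 9.81 = 267.8 s

267.8 s


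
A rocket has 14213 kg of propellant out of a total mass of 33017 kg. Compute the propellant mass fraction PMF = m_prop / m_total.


PMF = 14213 / 33017 = 0.43

0.43


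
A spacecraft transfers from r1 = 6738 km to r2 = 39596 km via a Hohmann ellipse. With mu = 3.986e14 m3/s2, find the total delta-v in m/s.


V1 = sqrt(mu/r1) = 7691.36 m/s
dV1 = V1*(sqrt(2*r2/(r1+r2)) - 1) = 2363.91 m/s
V2 = sqrt(mu/r2) = 3172.8 m/s
dV2 = V2*(1 - sqrt(2*r1/(r1+r2))) = 1461.71 m/s
Total dV = 3826 m/s

3826 m/s


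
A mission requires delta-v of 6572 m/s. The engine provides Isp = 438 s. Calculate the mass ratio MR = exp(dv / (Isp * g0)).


Ve = 438 * 9.81 = 4296.78 m/s
MR = exp(6572 / 4296.78) = 4.616

4.616


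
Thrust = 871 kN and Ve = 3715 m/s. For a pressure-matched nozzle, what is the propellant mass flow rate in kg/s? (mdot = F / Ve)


mdot = F / Ve = 871000 / 3715 = 234.5 kg/s

234.5 kg/s


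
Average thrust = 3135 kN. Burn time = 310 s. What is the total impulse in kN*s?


It = 3135 * 310 = 971850 kN*s

971850 kN*s


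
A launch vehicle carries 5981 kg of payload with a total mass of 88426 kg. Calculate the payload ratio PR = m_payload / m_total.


PR = 5981 / 88426 = 0.0676

0.0676


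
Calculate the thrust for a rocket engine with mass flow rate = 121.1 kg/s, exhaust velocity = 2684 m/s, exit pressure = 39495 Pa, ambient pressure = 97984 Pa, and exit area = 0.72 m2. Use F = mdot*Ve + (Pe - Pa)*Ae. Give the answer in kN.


F = 121.1 * 2684 + (39495 - 97984) * 0.72 = 282920.0 N = 282.9 kN

282.9 kN


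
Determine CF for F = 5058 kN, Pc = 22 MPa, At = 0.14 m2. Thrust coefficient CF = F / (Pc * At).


CF = 5058000 / (22e6 * 0.14) = 1.64

1.64


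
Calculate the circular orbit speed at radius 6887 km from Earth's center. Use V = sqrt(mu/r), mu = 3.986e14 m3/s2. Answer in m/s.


V = sqrt(3.986e14 / 6887000) = 7608 m/s

7608 m/s


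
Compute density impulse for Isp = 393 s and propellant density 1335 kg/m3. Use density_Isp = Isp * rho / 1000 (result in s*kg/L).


rho*Isp = 393 * 1335 / 1000 = 525 s*kg/L

525 s*kg/L


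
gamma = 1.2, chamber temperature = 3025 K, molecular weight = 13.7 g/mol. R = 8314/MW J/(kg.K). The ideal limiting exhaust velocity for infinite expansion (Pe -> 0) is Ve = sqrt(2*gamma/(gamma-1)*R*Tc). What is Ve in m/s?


R = 8314 / 13.7 = 606.86 J/(kg.K)
Ve = sqrt(2 * 1.2 / (1.2 - 1) * 606.86 * 3025) = 4694 m/s

4694 m/s


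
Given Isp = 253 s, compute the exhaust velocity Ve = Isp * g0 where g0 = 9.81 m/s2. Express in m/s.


Ve = Isp * g0 = 253 * 9.81 = 2481.9 m/s

2481.9 m/s


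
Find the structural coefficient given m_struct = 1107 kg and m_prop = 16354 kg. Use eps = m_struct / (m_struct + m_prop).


eps = 1107 / (1107 + 16354) = 0.0634

0.0634


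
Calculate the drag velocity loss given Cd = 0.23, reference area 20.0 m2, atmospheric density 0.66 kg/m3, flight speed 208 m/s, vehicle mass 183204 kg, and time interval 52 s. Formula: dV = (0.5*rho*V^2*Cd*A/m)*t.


D = 0.5 * 0.66 * 208^2 * 0.23 * 20.0 = 65674.75 N
a = 65674.75 / 183204 = 0.3585 m/s2
dV = 0.3585 * 52 = 18.6 m/s

18.6 m/s


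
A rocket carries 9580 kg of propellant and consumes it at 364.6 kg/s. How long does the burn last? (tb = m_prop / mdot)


tb = 9580 / 364.6 = 26.3 s

26.3 s


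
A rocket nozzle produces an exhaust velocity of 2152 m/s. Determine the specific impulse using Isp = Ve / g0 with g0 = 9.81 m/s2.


Isp = Ve / g0 = 2152 / 9.81 = 219.4 s

219.4 s


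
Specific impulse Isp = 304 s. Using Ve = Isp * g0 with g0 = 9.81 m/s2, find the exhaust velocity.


Ve = Isp * g0 = 304 * 9.81 = 2982.2 m/s

2982.2 m/s


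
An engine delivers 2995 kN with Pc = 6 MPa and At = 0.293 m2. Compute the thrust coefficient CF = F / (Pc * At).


CF = 2995000 / (6e6 * 0.293) = 1.7

1.7


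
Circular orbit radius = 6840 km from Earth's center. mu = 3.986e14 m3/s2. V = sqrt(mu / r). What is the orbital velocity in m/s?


V = sqrt(3.986e14 / 6840000) = 7634 m/s

7634 m/s


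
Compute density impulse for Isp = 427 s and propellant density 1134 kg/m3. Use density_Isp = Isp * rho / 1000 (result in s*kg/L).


rho*Isp = 427 * 1134 / 1000 = 484 s*kg/L

484 s*kg/L


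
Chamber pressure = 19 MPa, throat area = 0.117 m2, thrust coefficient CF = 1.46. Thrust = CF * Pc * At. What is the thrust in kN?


F = 1.46 * 19e6 * 0.117 = 3.2456e+06 N = 3245.6 kN

3245.6 kN


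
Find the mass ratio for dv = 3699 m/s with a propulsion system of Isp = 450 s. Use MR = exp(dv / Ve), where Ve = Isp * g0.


Ve = 450 * 9.81 = 4414.5 m/s
MR = exp(3699 / 4414.5) = 2.312

2.312


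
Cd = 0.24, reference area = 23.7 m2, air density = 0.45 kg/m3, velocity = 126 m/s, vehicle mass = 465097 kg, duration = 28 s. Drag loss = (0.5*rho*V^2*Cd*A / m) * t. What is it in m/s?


D = 0.5 * 0.45 * 126^2 * 0.24 * 23.7 = 20318.1 N
a = 20318.1 / 465097 = 0.0437 m/s2
dV = 0.0437 * 28 = 1.2 m/s

1.2 m/s


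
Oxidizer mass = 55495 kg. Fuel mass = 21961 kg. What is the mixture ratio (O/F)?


MR = 55495 / 21961 = 2.53

2.53


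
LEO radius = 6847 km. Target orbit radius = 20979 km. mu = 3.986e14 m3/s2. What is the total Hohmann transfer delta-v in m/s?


V1 = sqrt(mu/r1) = 7629.89 m/s
dV1 = V1*(sqrt(2*r2/(r1+r2)) - 1) = 1739.26 m/s
V2 = sqrt(mu/r2) = 4358.89 m/s
dV2 = V2*(1 - sqrt(2*r1/(r1+r2))) = 1301.04 m/s
Total dV = 3040 m/s

3040 m/s


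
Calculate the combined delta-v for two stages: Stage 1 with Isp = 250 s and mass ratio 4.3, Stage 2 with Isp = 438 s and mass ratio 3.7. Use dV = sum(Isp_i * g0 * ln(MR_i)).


dV1 = 250 * 9.81 * ln(4.3) = 3577.3 m/s
dV2 = 438 * 9.81 * ln(3.7) = 5621.6 m/s
Total dV = 3577.3 + 5621.6 = 9198.9 m/s ~ 9199 m/s

9199 m/s


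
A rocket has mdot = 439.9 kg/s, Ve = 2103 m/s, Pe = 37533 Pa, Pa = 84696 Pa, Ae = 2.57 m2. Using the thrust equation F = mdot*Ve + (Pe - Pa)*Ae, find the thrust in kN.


F = 439.9 * 2103 + (37533 - 84696) * 2.57 = 803901.0 N = 803.9 kN

803.9 kN


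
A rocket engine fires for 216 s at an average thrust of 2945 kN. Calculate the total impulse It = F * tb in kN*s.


It = 2945 * 216 = 636120 kN*s

636120 kN*s


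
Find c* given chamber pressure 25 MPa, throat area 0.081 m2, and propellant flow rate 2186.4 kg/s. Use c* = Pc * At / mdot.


c* = 25e6 * 0.081 / 2186.4 = 926 m/s

926 m/s


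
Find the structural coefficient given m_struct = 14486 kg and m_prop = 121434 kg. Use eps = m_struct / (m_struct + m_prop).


eps = 14486 / (14486 + 121434) = 0.1066

0.1066


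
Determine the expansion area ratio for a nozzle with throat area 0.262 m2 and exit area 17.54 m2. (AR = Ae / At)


AR = 17.54 / 0.262 = 66.9

66.9


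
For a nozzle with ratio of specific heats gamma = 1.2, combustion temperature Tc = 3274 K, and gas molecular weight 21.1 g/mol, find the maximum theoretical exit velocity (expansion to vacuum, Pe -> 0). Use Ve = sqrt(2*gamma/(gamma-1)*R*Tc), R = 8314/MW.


R = 8314 / 21.1 = 394.03 J/(kg.K)
Ve = sqrt(2 * 1.2 / (1.2 - 1) * 394.03 * 3274) = 3935 m/s

3935 m/s


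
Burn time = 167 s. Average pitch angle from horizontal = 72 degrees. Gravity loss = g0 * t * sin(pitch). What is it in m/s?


GL = 9.81 * 167 * sin(72 deg) = 1558 m/s

1558 m/s


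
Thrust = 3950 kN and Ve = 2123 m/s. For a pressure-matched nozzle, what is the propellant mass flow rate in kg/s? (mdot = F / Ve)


mdot = F / Ve = 3950000 / 2123 = 1860.6 kg/s

1860.6 kg/s


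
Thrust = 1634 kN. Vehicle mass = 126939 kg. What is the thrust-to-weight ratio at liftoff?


TWR = 1634000 / (126939 * 9.81) = 1.31

1.31


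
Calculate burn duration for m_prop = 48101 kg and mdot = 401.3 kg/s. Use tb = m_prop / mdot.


tb = 48101 / 401.3 = 119.9 s

119.9 s


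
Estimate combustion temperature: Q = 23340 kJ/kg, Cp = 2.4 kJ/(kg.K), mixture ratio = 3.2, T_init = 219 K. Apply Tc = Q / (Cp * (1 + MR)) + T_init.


Tc = 23340 / (2.4 * (1 + 3.2)) + 219 = 2534 K

2534 K


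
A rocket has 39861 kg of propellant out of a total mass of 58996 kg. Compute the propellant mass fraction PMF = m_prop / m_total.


PMF = 39861 / 58996 = 0.676

0.676


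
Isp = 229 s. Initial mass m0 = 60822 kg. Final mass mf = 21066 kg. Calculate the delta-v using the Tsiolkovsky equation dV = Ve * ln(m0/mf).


Ve = 229 * 9.81 = 2246.49 m/s
dV = 2246.49 * ln(60822/21066) = 2382 m/s

2382 m/s


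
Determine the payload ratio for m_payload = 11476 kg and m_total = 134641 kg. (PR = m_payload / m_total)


PR = 11476 / 134641 = 0.0852

0.0852


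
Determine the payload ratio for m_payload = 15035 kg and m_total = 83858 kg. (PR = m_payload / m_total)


PR = 15035 / 83858 = 0.1793

0.1793


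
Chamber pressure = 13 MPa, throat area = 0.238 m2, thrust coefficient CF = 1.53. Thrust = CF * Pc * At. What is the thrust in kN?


F = 1.53 * 13e6 * 0.238 = 4.7338e+06 N = 4733.8 kN

4733.8 kN


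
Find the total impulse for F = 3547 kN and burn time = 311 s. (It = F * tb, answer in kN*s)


It = 3547 * 311 = 1103117 kN*s

1103117 kN*s


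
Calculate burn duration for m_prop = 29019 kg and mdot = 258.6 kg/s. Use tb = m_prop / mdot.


tb = 29019 / 258.6 = 112.2 s

112.2 s


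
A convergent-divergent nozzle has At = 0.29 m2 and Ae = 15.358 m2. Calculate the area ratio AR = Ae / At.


AR = 15.358 / 0.29 = 53.0

53.0


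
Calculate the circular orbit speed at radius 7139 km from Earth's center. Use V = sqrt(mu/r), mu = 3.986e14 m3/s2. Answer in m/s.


V = sqrt(3.986e14 / 7139000) = 7472 m/s

7472 m/s


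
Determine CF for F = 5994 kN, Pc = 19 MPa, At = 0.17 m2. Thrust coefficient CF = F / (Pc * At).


CF = 5994000 / (19e6 * 0.17) = 1.86

1.86


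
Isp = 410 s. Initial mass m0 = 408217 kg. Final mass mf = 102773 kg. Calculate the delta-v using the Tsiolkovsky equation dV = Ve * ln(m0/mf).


Ve = 410 * 9.81 = 4022.1 m/s
dV = 4022.1 * ln(408217/102773) = 5548 m/s

5548 m/s


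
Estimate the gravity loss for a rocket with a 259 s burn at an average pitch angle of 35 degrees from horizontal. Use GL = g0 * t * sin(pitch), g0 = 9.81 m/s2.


GL = 9.81 * 259 * sin(35 deg) = 1457 m/s

1457 m/s


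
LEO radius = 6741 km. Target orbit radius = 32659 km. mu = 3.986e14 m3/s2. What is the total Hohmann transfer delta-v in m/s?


V1 = sqrt(mu/r1) = 7689.65 m/s
dV1 = V1*(sqrt(2*r2/(r1+r2)) - 1) = 2211.25 m/s
V2 = sqrt(mu/r2) = 3493.55 m/s
dV2 = V2*(1 - sqrt(2*r1/(r1+r2))) = 1449.95 m/s
Total dV = 3661 m/s

3661 m/s


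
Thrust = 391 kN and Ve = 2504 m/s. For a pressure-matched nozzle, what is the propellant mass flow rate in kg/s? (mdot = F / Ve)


mdot = F / Ve = 391000 / 2504 = 156.2 kg/s

156.2 kg/s


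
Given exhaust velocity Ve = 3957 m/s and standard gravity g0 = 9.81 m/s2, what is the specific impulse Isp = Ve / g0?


Isp = Ve / g0 = 3957 / 9.81 = 403.4 s

403.4 s


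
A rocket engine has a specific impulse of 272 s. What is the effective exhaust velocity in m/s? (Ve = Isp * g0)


Ve = Isp * g0 = 272 * 9.81 = 2668.3 m/s

2668.3 m/s


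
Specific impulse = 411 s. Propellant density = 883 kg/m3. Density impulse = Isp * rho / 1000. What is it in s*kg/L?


rho*Isp = 411 * 883 / 1000 = 363 s*kg/L

363 s*kg/L


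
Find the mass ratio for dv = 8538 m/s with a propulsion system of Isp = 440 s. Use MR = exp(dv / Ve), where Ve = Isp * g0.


Ve = 440 * 9.81 = 4316.4 m/s
MR = exp(8538 / 4316.4) = 7.229

7.229


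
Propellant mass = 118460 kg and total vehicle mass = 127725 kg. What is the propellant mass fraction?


PMF = 118460 / 127725 = 0.927

0.927


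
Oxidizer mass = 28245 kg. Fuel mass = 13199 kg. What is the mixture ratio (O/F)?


MR = 28245 / 13199 = 2.14

2.14


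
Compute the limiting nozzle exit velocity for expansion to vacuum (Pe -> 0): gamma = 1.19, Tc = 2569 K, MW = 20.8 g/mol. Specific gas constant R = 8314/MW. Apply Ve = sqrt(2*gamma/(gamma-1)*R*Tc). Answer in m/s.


R = 8314 / 20.8 = 399.71 J/(kg.K)
Ve = sqrt(2 * 1.19 / (1.19 - 1) * 399.71 * 2569) = 3586 m/s

3586 m/s


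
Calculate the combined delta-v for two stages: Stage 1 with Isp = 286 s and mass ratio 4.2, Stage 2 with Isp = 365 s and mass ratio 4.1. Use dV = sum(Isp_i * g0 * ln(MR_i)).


dV1 = 286 * 9.81 * ln(4.2) = 4026.4 m/s
dV2 = 365 * 9.81 * ln(4.1) = 5052.3 m/s
Total dV = 4026.4 + 5052.3 = 9078.7 m/s ~ 9079 m/s

9079 m/s


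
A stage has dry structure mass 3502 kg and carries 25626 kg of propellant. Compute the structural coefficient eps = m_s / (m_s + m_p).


eps = 3502 / (3502 + 25626) = 0.1202

0.1202


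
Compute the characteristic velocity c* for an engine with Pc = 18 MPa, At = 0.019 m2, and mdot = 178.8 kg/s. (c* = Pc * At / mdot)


c* = 18e6 * 0.019 / 178.8 = 1913 m/s

1913 m/s


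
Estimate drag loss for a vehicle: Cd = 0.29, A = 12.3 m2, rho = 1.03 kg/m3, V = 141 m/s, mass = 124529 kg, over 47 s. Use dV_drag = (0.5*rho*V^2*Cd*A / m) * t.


D = 0.5 * 1.03 * 141^2 * 0.29 * 12.3 = 36521.5 N
a = 36521.5 / 124529 = 0.2933 m/s2
dV = 0.2933 * 47 = 13.8 m/s

13.8 m/s


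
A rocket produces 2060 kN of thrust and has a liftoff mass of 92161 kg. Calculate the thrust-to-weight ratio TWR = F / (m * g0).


TWR = 2060000 / (92161 * 9.81) = 2.28

2.28


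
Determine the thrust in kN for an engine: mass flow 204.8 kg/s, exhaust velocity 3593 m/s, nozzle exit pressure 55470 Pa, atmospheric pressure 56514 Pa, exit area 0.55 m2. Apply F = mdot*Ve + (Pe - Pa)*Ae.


F = 204.8 * 3593 + (55470 - 56514) * 0.55 = 735272.0 N = 735.3 kN

735.3 kN


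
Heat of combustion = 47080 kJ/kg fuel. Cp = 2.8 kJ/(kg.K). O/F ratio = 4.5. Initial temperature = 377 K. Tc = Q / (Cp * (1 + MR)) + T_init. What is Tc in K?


Tc = 47080 / (2.8 * (1 + 4.5)) + 377 = 3434 K

3434 K


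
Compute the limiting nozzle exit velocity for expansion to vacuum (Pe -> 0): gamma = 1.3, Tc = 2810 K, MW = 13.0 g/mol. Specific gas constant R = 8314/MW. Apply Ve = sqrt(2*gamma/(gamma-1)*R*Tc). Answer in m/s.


R = 8314 / 13.0 = 639.54 J/(kg.K)
Ve = sqrt(2 * 1.3 / (1.3 - 1) * 639.54 * 2810) = 3947 m/s

3947 m/s


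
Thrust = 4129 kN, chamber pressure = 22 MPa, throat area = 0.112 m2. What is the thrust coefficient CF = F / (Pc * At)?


CF = 4129000 / (22e6 * 0.112) = 1.68

1.68


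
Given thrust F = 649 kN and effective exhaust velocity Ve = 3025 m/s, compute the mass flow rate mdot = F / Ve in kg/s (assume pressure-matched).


mdot = F / Ve = 649000 / 3025 = 214.5 kg/s

214.5 kg/s


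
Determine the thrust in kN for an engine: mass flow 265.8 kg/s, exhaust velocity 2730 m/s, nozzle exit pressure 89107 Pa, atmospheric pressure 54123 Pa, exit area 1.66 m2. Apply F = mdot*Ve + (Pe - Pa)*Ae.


F = 265.8 * 2730 + (89107 - 54123) * 1.66 = 783707.0 N = 783.7 kN

783.7 kN


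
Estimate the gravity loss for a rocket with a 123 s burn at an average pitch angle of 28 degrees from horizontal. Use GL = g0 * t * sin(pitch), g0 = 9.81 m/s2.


GL = 9.81 * 123 * sin(28 deg) = 566 m/s

566 m/s


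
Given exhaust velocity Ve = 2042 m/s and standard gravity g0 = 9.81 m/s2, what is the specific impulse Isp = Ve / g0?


Isp = Ve / g0 = 2042 / 9.81 = 208.2 s

208.2 s


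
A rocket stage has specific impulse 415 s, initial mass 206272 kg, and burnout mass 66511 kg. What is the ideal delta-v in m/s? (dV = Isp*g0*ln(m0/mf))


Ve = 415 * 9.81 = 4071.15 m/s
dV = 4071.15 * ln(206272/66511) = 4608 m/s

4608 m/s


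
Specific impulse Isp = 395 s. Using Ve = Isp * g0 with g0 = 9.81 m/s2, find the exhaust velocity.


Ve = Isp * g0 = 395 * 9.81 = 3875.0 m/s

3875.0 m/s


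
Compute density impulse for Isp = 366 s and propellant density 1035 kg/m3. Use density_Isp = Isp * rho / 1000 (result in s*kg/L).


rho*Isp = 366 * 1035 / 1000 = 379 s*kg/L

379 s*kg/L


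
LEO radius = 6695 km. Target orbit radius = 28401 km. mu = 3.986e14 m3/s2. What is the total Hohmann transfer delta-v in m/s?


V1 = sqrt(mu/r1) = 7716.02 m/s
dV1 = V1*(sqrt(2*r2/(r1+r2)) - 1) = 2100.25 m/s
V2 = sqrt(mu/r2) = 3746.29 m/s
dV2 = V2*(1 - sqrt(2*r1/(r1+r2))) = 1432.29 m/s
Total dV = 3533 m/s

3533 m/s


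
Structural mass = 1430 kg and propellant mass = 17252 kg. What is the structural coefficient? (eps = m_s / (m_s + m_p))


eps = 1430 / (1430 + 17252) = 0.0765

0.0765


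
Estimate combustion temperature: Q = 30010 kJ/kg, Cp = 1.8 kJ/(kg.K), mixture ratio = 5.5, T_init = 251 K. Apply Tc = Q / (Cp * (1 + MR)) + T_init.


Tc = 30010 / (1.8 * (1 + 5.5)) + 251 = 2816 K

2816 K


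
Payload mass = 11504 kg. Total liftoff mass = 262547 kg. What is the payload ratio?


PR = 11504 / 262547 = 0.0438

0.0438


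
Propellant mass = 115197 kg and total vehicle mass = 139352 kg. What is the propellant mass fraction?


PMF = 115197 / 139352 = 0.827

0.827


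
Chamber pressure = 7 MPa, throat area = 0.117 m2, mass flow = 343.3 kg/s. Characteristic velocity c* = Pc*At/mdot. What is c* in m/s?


c* = 7e6 * 0.117 / 343.3 = 2386 m/s

2386 m/s


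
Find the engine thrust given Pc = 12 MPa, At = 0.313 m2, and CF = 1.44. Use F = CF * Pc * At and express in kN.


F = 1.44 * 12e6 * 0.313 = 5.4086e+06 N = 5408.6 kN

5408.6 kN


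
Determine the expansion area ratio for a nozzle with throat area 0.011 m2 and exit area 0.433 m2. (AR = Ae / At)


AR = 0.433 / 0.011 = 39.4

39.4


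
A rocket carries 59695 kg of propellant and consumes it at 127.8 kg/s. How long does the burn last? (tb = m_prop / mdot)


tb = 59695 / 127.8 = 467.1 s

467.1 s


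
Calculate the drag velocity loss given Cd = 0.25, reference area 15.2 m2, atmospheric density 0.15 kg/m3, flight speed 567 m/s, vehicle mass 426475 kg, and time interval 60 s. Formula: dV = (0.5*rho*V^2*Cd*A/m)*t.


D = 0.5 * 0.15 * 567^2 * 0.25 * 15.2 = 91624.36 N
a = 91624.36 / 426475 = 0.2148 m/s2
dV = 0.2148 * 60 = 12.9 m/s

12.9 m/s


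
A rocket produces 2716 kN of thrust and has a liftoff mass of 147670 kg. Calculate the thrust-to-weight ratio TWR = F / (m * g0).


TWR = 2716000 / (147670 * 9.81) = 1.87

1.87


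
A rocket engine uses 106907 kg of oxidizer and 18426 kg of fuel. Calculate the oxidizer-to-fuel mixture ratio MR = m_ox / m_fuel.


MR = 106907 / 18426 = 5.8

5.8


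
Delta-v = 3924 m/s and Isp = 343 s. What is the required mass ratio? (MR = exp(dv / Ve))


Ve = 343 * 9.81 = 3364.83 m/s
MR = exp(3924 / 3364.83) = 3.21

3.21


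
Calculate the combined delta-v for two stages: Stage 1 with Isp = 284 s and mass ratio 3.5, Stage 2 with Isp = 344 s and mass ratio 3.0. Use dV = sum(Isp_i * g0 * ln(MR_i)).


dV1 = 284 * 9.81 * ln(3.5) = 3490.2 m/s
dV2 = 344 * 9.81 * ln(3.0) = 3707.4 m/s
Total dV = 3490.2 + 3707.4 = 7197.6 m/s ~ 7198 m/s

7198 m/s


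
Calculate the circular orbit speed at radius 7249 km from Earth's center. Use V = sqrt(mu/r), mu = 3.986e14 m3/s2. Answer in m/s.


V = sqrt(3.986e14 / 7249000) = 7415 m/s

7415 m/s


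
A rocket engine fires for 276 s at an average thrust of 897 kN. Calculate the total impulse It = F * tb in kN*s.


It = 897 * 276 = 247572 kN*s

247572 kN*s


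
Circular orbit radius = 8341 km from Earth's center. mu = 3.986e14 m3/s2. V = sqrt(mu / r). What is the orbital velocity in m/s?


V = sqrt(3.986e14 / 8341000) = 6913 m/s

6913 m/s


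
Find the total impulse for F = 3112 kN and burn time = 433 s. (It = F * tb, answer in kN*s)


It = 3112 * 433 = 1347496 kN*s

1347496 kN*s


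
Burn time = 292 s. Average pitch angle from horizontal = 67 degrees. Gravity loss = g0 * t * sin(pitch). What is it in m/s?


GL = 9.81 * 292 * sin(67 deg) = 2637 m/s

2637 m/s


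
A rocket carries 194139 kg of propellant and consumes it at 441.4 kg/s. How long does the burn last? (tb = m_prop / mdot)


tb = 194139 / 441.4 = 439.8 s

439.8 s


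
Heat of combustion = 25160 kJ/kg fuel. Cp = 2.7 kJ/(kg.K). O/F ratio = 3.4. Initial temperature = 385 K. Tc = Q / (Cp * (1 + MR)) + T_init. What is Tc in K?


Tc = 25160 / (2.7 * (1 + 3.4)) + 385 = 2503 K

2503 K


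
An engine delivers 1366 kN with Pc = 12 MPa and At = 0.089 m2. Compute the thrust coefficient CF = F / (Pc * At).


CF = 1366000 / (12e6 * 0.089) = 1.28

1.28


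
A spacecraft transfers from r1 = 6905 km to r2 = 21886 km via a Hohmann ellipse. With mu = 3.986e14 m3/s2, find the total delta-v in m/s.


V1 = sqrt(mu/r1) = 7597.78 m/s
dV1 = V1*(sqrt(2*r2/(r1+r2)) - 1) = 1770.43 m/s
V2 = sqrt(mu/r2) = 4267.62 m/s
dV2 = V2*(1 - sqrt(2*r1/(r1+r2))) = 1311.96 m/s
Total dV = 3082 m/s

3082 m/s


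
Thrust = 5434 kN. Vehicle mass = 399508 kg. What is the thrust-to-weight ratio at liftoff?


TWR = 5434000 / (399508 * 9.81) = 1.39

1.39


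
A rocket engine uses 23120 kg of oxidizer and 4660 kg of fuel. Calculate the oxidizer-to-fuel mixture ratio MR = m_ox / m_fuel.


MR = 23120 / 4660 = 4.96

4.96


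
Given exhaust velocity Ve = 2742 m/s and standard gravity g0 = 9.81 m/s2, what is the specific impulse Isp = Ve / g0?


Isp = Ve / g0 = 2742 / 9.81 = 279.5 s

279.5 s


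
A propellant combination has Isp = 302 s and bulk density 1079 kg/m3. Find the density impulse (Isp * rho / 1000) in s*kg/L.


rho*Isp = 302 * 1079 / 1000 = 326 s*kg/L

326 s*kg/L


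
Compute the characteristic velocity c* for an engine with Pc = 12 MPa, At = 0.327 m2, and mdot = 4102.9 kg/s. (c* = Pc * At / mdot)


c* = 12e6 * 0.327 / 4102.9 = 956 m/s

956 m/s


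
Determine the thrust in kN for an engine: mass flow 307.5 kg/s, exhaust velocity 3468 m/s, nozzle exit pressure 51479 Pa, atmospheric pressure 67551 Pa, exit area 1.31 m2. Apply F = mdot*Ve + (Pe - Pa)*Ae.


F = 307.5 * 3468 + (51479 - 67551) * 1.31 = 1.0454e+06 N = 1045.4 kN

1045.4 kN


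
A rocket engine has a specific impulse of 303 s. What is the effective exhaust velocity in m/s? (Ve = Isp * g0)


Ve = Isp * g0 = 303 * 9.81 = 2972.4 m/s

2972.4 m/s


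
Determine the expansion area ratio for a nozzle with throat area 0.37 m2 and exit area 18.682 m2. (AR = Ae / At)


AR = 18.682 / 0.37 = 50.5

50.5


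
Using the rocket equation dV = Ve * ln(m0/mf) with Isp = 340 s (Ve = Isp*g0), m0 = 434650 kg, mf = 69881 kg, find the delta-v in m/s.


Ve = 340 * 9.81 = 3335.4 m/s
dV = 3335.4 * ln(434650/69881) = 6096 m/s

6096 m/s


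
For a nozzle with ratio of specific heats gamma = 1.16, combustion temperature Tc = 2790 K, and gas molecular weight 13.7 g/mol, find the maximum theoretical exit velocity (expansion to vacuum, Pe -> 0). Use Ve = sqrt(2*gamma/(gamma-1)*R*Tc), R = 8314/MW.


R = 8314 / 13.7 = 606.86 J/(kg.K)
Ve = sqrt(2 * 1.16 / (1.16 - 1) * 606.86 * 2790) = 4955 m/s

4955 m/s


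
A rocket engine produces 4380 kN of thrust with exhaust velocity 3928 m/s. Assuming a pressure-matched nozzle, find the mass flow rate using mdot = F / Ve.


mdot = F / Ve = 4380000 / 3928 = 1115.1 kg/s

1115.1 kg/s


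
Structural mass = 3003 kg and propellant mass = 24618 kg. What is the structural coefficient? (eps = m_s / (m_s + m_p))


eps = 3003 / (3003 + 24618) = 0.1087

0.1087


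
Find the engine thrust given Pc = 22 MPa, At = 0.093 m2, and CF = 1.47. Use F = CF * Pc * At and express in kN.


F = 1.47 * 22e6 * 0.093 = 3.0076e+06 N = 3007.6 kN

3007.6 kN


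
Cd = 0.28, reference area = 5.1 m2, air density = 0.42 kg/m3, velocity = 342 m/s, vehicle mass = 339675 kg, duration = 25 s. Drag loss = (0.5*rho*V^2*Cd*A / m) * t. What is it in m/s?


D = 0.5 * 0.42 * 342^2 * 0.28 * 5.1 = 35075.16 N
a = 35075.16 / 339675 = 0.1033 m/s2
dV = 0.1033 * 25 = 2.6 m/s

2.6 m/s


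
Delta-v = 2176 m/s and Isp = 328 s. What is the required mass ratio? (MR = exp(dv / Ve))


Ve = 328 * 9.81 = 3217.68 m/s
MR = exp(2176 / 3217.68) = 1.967

1.967


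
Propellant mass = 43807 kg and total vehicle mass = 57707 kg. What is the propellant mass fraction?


PMF = 43807 / 57707 = 0.759

0.759


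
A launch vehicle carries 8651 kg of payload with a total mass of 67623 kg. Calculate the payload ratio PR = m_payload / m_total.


PR = 8651 / 67623 = 0.1279

0.1279


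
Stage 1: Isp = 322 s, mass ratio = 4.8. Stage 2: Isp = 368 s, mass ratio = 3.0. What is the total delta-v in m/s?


dV1 = 322 * 9.81 * ln(4.8) = 4955.0 m/s
dV2 = 368 * 9.81 * ln(3.0) = 3966.1 m/s
Total dV = 4955.0 + 3966.1 = 8921.1 m/s ~ 8921 m/s

8921 m/s


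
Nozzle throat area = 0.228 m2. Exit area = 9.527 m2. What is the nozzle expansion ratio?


AR = 9.527 / 0.228 = 41.8

41.8


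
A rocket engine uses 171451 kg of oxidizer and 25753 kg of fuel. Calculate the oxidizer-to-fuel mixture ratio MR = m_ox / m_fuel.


MR = 171451 / 25753 = 6.66

6.66


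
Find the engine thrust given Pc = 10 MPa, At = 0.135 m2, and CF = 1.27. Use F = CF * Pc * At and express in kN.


F = 1.27 * 10e6 * 0.135 = 1.7145e+06 N = 1714.5 kN

1714.5 kN


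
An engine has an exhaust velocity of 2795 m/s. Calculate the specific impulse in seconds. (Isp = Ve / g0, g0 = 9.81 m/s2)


Isp = Ve / g0 = 2795 / 9.81 = 284.9 s

284.9 s
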